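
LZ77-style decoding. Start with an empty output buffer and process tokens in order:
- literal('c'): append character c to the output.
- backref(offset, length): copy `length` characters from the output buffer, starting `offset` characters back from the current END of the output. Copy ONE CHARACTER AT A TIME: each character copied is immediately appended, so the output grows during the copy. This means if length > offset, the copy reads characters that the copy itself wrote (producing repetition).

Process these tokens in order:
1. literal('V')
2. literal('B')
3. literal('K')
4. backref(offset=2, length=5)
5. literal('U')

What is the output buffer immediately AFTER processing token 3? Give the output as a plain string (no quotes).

Answer: VBK

Derivation:
Token 1: literal('V'). Output: "V"
Token 2: literal('B'). Output: "VB"
Token 3: literal('K'). Output: "VBK"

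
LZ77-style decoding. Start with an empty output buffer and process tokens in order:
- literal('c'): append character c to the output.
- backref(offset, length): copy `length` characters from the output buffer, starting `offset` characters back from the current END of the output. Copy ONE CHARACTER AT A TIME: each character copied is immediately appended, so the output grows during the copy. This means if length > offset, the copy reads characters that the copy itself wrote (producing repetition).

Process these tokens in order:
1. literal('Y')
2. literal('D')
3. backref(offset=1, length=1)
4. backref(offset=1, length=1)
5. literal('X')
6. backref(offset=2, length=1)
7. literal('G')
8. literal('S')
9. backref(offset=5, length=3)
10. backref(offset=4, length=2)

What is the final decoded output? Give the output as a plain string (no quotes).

Answer: YDDDXDGSDXDSD

Derivation:
Token 1: literal('Y'). Output: "Y"
Token 2: literal('D'). Output: "YD"
Token 3: backref(off=1, len=1). Copied 'D' from pos 1. Output: "YDD"
Token 4: backref(off=1, len=1). Copied 'D' from pos 2. Output: "YDDD"
Token 5: literal('X'). Output: "YDDDX"
Token 6: backref(off=2, len=1). Copied 'D' from pos 3. Output: "YDDDXD"
Token 7: literal('G'). Output: "YDDDXDG"
Token 8: literal('S'). Output: "YDDDXDGS"
Token 9: backref(off=5, len=3). Copied 'DXD' from pos 3. Output: "YDDDXDGSDXD"
Token 10: backref(off=4, len=2). Copied 'SD' from pos 7. Output: "YDDDXDGSDXDSD"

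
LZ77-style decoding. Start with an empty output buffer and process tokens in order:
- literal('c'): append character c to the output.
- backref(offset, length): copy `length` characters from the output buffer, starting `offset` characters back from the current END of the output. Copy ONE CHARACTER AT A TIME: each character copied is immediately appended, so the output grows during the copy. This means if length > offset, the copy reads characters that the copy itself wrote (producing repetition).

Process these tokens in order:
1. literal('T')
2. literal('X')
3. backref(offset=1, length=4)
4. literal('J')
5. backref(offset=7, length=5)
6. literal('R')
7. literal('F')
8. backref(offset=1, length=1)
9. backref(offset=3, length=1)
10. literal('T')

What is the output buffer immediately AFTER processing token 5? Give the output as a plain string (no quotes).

Token 1: literal('T'). Output: "T"
Token 2: literal('X'). Output: "TX"
Token 3: backref(off=1, len=4) (overlapping!). Copied 'XXXX' from pos 1. Output: "TXXXXX"
Token 4: literal('J'). Output: "TXXXXXJ"
Token 5: backref(off=7, len=5). Copied 'TXXXX' from pos 0. Output: "TXXXXXJTXXXX"

Answer: TXXXXXJTXXXX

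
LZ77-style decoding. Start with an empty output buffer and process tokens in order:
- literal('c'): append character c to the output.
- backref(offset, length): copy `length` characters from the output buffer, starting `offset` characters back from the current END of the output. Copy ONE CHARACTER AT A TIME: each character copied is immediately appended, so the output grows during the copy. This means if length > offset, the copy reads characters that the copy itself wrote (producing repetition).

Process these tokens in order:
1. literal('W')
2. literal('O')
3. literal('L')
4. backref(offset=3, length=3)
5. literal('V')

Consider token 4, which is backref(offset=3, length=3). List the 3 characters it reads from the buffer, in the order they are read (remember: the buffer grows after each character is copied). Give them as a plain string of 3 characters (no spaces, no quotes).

Token 1: literal('W'). Output: "W"
Token 2: literal('O'). Output: "WO"
Token 3: literal('L'). Output: "WOL"
Token 4: backref(off=3, len=3). Buffer before: "WOL" (len 3)
  byte 1: read out[0]='W', append. Buffer now: "WOLW"
  byte 2: read out[1]='O', append. Buffer now: "WOLWO"
  byte 3: read out[2]='L', append. Buffer now: "WOLWOL"

Answer: WOL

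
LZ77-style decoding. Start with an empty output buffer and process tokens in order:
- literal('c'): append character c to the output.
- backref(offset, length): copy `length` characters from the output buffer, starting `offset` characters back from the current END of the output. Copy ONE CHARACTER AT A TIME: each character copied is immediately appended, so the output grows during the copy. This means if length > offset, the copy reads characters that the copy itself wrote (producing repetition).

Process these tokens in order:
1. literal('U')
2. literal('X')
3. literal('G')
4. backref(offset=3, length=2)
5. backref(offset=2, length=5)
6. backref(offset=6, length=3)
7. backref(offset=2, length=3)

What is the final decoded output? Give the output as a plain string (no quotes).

Answer: UXGUXUXUXUXUXUXU

Derivation:
Token 1: literal('U'). Output: "U"
Token 2: literal('X'). Output: "UX"
Token 3: literal('G'). Output: "UXG"
Token 4: backref(off=3, len=2). Copied 'UX' from pos 0. Output: "UXGUX"
Token 5: backref(off=2, len=5) (overlapping!). Copied 'UXUXU' from pos 3. Output: "UXGUXUXUXU"
Token 6: backref(off=6, len=3). Copied 'XUX' from pos 4. Output: "UXGUXUXUXUXUX"
Token 7: backref(off=2, len=3) (overlapping!). Copied 'UXU' from pos 11. Output: "UXGUXUXUXUXUXUXU"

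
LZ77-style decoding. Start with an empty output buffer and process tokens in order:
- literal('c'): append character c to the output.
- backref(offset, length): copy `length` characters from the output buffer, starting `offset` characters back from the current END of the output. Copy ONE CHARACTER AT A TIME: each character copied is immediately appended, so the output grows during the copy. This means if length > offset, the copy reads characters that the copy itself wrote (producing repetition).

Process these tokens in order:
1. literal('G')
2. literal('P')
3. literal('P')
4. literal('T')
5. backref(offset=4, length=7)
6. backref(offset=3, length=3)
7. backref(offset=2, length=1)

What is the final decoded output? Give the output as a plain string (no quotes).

Answer: GPPTGPPTGPPGPPP

Derivation:
Token 1: literal('G'). Output: "G"
Token 2: literal('P'). Output: "GP"
Token 3: literal('P'). Output: "GPP"
Token 4: literal('T'). Output: "GPPT"
Token 5: backref(off=4, len=7) (overlapping!). Copied 'GPPTGPP' from pos 0. Output: "GPPTGPPTGPP"
Token 6: backref(off=3, len=3). Copied 'GPP' from pos 8. Output: "GPPTGPPTGPPGPP"
Token 7: backref(off=2, len=1). Copied 'P' from pos 12. Output: "GPPTGPPTGPPGPPP"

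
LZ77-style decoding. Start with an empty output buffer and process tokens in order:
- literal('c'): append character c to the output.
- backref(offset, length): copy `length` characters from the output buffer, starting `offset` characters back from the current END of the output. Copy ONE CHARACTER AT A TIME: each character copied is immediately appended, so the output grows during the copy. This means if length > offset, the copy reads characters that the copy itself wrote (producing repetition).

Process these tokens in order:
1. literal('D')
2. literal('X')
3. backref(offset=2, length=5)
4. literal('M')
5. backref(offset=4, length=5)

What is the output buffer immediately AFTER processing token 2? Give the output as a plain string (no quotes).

Answer: DX

Derivation:
Token 1: literal('D'). Output: "D"
Token 2: literal('X'). Output: "DX"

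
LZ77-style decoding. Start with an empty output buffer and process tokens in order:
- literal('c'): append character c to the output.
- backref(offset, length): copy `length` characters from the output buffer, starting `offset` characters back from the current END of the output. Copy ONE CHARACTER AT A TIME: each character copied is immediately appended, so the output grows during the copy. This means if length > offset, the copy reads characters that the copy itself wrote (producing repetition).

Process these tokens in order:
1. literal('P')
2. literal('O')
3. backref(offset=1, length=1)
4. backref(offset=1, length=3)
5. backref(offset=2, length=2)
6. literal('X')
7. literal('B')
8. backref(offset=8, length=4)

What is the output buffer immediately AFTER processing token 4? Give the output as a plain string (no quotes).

Token 1: literal('P'). Output: "P"
Token 2: literal('O'). Output: "PO"
Token 3: backref(off=1, len=1). Copied 'O' from pos 1. Output: "POO"
Token 4: backref(off=1, len=3) (overlapping!). Copied 'OOO' from pos 2. Output: "POOOOO"

Answer: POOOOO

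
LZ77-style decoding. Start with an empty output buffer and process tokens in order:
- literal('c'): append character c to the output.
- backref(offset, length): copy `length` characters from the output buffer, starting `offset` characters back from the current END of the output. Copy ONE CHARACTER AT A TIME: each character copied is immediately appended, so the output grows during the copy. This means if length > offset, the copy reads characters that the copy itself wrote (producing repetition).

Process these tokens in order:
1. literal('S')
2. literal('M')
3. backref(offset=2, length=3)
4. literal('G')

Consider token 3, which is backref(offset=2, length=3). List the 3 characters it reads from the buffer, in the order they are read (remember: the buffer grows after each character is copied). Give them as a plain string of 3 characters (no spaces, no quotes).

Token 1: literal('S'). Output: "S"
Token 2: literal('M'). Output: "SM"
Token 3: backref(off=2, len=3). Buffer before: "SM" (len 2)
  byte 1: read out[0]='S', append. Buffer now: "SMS"
  byte 2: read out[1]='M', append. Buffer now: "SMSM"
  byte 3: read out[2]='S', append. Buffer now: "SMSMS"

Answer: SMS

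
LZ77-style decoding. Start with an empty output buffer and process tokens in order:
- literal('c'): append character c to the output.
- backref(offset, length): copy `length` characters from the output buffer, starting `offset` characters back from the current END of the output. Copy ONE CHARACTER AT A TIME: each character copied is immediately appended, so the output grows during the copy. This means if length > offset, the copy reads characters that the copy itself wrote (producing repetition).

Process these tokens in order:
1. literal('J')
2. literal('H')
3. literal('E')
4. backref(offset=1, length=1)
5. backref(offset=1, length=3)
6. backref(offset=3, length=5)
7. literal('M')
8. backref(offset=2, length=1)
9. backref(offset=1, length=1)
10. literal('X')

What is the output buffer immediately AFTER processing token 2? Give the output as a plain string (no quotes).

Answer: JH

Derivation:
Token 1: literal('J'). Output: "J"
Token 2: literal('H'). Output: "JH"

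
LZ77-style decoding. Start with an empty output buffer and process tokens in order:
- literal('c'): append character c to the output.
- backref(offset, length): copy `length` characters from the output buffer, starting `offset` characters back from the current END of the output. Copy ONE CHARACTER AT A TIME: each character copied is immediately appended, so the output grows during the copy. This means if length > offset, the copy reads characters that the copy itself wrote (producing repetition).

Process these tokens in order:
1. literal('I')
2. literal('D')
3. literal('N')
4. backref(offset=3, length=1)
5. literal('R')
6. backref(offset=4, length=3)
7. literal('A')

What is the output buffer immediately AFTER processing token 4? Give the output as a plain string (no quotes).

Token 1: literal('I'). Output: "I"
Token 2: literal('D'). Output: "ID"
Token 3: literal('N'). Output: "IDN"
Token 4: backref(off=3, len=1). Copied 'I' from pos 0. Output: "IDNI"

Answer: IDNI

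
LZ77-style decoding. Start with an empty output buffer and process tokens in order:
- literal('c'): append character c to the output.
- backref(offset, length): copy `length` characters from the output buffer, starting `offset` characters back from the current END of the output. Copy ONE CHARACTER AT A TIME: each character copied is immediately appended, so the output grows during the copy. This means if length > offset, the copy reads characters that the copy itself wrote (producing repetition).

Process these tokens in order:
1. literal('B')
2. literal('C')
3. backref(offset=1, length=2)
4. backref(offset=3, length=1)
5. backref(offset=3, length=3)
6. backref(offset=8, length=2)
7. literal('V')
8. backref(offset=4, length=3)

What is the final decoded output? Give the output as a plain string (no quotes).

Token 1: literal('B'). Output: "B"
Token 2: literal('C'). Output: "BC"
Token 3: backref(off=1, len=2) (overlapping!). Copied 'CC' from pos 1. Output: "BCCC"
Token 4: backref(off=3, len=1). Copied 'C' from pos 1. Output: "BCCCC"
Token 5: backref(off=3, len=3). Copied 'CCC' from pos 2. Output: "BCCCCCCC"
Token 6: backref(off=8, len=2). Copied 'BC' from pos 0. Output: "BCCCCCCCBC"
Token 7: literal('V'). Output: "BCCCCCCCBCV"
Token 8: backref(off=4, len=3). Copied 'CBC' from pos 7. Output: "BCCCCCCCBCVCBC"

Answer: BCCCCCCCBCVCBC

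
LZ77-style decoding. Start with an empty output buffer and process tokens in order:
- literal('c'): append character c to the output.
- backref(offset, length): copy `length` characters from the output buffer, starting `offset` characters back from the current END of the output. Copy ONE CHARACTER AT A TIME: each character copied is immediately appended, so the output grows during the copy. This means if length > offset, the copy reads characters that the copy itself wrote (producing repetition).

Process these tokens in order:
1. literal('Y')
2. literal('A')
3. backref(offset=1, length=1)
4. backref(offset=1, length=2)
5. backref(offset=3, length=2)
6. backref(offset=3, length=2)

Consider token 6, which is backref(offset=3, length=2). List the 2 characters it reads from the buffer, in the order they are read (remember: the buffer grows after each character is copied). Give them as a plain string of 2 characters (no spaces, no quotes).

Answer: AA

Derivation:
Token 1: literal('Y'). Output: "Y"
Token 2: literal('A'). Output: "YA"
Token 3: backref(off=1, len=1). Copied 'A' from pos 1. Output: "YAA"
Token 4: backref(off=1, len=2) (overlapping!). Copied 'AA' from pos 2. Output: "YAAAA"
Token 5: backref(off=3, len=2). Copied 'AA' from pos 2. Output: "YAAAAAA"
Token 6: backref(off=3, len=2). Buffer before: "YAAAAAA" (len 7)
  byte 1: read out[4]='A', append. Buffer now: "YAAAAAAA"
  byte 2: read out[5]='A', append. Buffer now: "YAAAAAAAA"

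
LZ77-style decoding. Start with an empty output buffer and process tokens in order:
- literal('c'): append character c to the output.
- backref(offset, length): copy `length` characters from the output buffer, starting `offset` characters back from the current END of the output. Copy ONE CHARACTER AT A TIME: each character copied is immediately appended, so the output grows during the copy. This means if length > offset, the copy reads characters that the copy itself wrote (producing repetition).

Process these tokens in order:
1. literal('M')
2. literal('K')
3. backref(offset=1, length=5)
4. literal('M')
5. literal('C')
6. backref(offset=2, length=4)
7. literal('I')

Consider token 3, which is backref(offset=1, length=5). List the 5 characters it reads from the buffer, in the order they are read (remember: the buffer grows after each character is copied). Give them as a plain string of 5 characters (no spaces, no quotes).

Token 1: literal('M'). Output: "M"
Token 2: literal('K'). Output: "MK"
Token 3: backref(off=1, len=5). Buffer before: "MK" (len 2)
  byte 1: read out[1]='K', append. Buffer now: "MKK"
  byte 2: read out[2]='K', append. Buffer now: "MKKK"
  byte 3: read out[3]='K', append. Buffer now: "MKKKK"
  byte 4: read out[4]='K', append. Buffer now: "MKKKKK"
  byte 5: read out[5]='K', append. Buffer now: "MKKKKKK"

Answer: KKKKK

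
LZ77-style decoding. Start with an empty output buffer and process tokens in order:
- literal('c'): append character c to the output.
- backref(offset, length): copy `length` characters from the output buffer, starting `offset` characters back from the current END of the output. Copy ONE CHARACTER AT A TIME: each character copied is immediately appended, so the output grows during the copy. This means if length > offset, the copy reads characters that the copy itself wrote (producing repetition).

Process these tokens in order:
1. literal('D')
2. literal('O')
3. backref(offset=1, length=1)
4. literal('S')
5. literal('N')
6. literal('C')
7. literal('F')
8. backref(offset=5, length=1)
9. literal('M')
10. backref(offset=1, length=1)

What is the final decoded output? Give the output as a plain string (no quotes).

Token 1: literal('D'). Output: "D"
Token 2: literal('O'). Output: "DO"
Token 3: backref(off=1, len=1). Copied 'O' from pos 1. Output: "DOO"
Token 4: literal('S'). Output: "DOOS"
Token 5: literal('N'). Output: "DOOSN"
Token 6: literal('C'). Output: "DOOSNC"
Token 7: literal('F'). Output: "DOOSNCF"
Token 8: backref(off=5, len=1). Copied 'O' from pos 2. Output: "DOOSNCFO"
Token 9: literal('M'). Output: "DOOSNCFOM"
Token 10: backref(off=1, len=1). Copied 'M' from pos 8. Output: "DOOSNCFOMM"

Answer: DOOSNCFOMM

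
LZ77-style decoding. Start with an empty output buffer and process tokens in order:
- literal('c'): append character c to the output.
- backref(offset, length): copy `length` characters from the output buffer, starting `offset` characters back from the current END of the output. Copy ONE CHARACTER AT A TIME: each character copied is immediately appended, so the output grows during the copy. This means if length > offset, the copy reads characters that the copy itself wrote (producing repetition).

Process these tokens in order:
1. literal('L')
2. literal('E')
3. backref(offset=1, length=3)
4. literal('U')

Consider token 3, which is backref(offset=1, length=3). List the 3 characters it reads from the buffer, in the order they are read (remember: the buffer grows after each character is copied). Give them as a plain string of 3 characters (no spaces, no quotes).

Token 1: literal('L'). Output: "L"
Token 2: literal('E'). Output: "LE"
Token 3: backref(off=1, len=3). Buffer before: "LE" (len 2)
  byte 1: read out[1]='E', append. Buffer now: "LEE"
  byte 2: read out[2]='E', append. Buffer now: "LEEE"
  byte 3: read out[3]='E', append. Buffer now: "LEEEE"

Answer: EEE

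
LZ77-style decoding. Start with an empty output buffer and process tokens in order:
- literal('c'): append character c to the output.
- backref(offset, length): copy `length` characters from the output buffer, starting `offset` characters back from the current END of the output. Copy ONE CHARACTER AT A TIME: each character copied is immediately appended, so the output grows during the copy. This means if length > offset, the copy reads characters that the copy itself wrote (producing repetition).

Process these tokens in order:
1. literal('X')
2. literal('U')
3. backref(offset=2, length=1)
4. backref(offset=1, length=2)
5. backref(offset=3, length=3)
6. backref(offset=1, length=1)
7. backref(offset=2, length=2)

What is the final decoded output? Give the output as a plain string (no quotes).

Token 1: literal('X'). Output: "X"
Token 2: literal('U'). Output: "XU"
Token 3: backref(off=2, len=1). Copied 'X' from pos 0. Output: "XUX"
Token 4: backref(off=1, len=2) (overlapping!). Copied 'XX' from pos 2. Output: "XUXXX"
Token 5: backref(off=3, len=3). Copied 'XXX' from pos 2. Output: "XUXXXXXX"
Token 6: backref(off=1, len=1). Copied 'X' from pos 7. Output: "XUXXXXXXX"
Token 7: backref(off=2, len=2). Copied 'XX' from pos 7. Output: "XUXXXXXXXXX"

Answer: XUXXXXXXXXX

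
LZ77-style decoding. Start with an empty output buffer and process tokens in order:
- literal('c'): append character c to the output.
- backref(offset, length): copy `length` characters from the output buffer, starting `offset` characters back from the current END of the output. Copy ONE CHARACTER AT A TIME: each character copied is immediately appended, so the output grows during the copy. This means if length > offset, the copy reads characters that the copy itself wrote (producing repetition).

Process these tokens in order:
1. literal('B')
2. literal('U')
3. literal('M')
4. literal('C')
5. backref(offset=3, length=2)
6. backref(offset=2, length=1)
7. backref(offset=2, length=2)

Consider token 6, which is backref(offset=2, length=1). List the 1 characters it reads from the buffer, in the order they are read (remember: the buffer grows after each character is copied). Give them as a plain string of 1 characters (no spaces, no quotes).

Answer: U

Derivation:
Token 1: literal('B'). Output: "B"
Token 2: literal('U'). Output: "BU"
Token 3: literal('M'). Output: "BUM"
Token 4: literal('C'). Output: "BUMC"
Token 5: backref(off=3, len=2). Copied 'UM' from pos 1. Output: "BUMCUM"
Token 6: backref(off=2, len=1). Buffer before: "BUMCUM" (len 6)
  byte 1: read out[4]='U', append. Buffer now: "BUMCUMU"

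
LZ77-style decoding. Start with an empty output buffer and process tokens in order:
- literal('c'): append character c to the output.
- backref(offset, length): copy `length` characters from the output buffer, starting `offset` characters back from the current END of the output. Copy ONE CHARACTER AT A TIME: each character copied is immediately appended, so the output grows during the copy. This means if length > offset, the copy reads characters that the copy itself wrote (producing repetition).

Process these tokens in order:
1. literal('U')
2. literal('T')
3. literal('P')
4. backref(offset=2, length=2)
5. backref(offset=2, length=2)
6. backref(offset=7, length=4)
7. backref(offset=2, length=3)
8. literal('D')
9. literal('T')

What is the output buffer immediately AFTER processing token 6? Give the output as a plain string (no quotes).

Token 1: literal('U'). Output: "U"
Token 2: literal('T'). Output: "UT"
Token 3: literal('P'). Output: "UTP"
Token 4: backref(off=2, len=2). Copied 'TP' from pos 1. Output: "UTPTP"
Token 5: backref(off=2, len=2). Copied 'TP' from pos 3. Output: "UTPTPTP"
Token 6: backref(off=7, len=4). Copied 'UTPT' from pos 0. Output: "UTPTPTPUTPT"

Answer: UTPTPTPUTPT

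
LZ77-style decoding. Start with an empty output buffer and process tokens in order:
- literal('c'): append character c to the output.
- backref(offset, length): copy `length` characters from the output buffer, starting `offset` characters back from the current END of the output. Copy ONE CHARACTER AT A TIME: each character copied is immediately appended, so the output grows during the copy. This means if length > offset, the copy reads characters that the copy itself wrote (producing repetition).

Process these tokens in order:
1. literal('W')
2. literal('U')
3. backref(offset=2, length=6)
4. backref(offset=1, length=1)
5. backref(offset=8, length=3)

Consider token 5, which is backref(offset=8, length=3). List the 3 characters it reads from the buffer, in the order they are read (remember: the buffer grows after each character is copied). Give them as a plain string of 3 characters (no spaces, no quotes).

Answer: UWU

Derivation:
Token 1: literal('W'). Output: "W"
Token 2: literal('U'). Output: "WU"
Token 3: backref(off=2, len=6) (overlapping!). Copied 'WUWUWU' from pos 0. Output: "WUWUWUWU"
Token 4: backref(off=1, len=1). Copied 'U' from pos 7. Output: "WUWUWUWUU"
Token 5: backref(off=8, len=3). Buffer before: "WUWUWUWUU" (len 9)
  byte 1: read out[1]='U', append. Buffer now: "WUWUWUWUUU"
  byte 2: read out[2]='W', append. Buffer now: "WUWUWUWUUUW"
  byte 3: read out[3]='U', append. Buffer now: "WUWUWUWUUUWU"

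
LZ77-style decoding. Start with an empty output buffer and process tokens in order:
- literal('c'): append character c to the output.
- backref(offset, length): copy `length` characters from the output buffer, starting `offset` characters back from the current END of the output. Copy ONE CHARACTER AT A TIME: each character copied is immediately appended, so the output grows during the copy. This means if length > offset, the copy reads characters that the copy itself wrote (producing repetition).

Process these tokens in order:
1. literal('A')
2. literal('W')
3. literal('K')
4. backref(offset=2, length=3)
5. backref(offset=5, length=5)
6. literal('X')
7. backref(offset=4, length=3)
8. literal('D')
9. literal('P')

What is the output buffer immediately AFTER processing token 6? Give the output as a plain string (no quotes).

Answer: AWKWKWWKWKWX

Derivation:
Token 1: literal('A'). Output: "A"
Token 2: literal('W'). Output: "AW"
Token 3: literal('K'). Output: "AWK"
Token 4: backref(off=2, len=3) (overlapping!). Copied 'WKW' from pos 1. Output: "AWKWKW"
Token 5: backref(off=5, len=5). Copied 'WKWKW' from pos 1. Output: "AWKWKWWKWKW"
Token 6: literal('X'). Output: "AWKWKWWKWKWX"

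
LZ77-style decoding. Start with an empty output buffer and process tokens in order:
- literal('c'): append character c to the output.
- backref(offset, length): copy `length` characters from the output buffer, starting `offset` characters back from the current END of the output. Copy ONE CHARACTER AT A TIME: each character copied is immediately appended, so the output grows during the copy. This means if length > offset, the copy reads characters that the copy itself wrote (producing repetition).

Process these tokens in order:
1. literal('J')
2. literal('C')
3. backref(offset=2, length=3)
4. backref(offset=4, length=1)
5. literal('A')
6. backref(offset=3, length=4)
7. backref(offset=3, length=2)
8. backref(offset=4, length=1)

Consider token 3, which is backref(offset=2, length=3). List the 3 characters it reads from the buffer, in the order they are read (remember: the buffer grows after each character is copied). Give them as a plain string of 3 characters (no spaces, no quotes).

Token 1: literal('J'). Output: "J"
Token 2: literal('C'). Output: "JC"
Token 3: backref(off=2, len=3). Buffer before: "JC" (len 2)
  byte 1: read out[0]='J', append. Buffer now: "JCJ"
  byte 2: read out[1]='C', append. Buffer now: "JCJC"
  byte 3: read out[2]='J', append. Buffer now: "JCJCJ"

Answer: JCJ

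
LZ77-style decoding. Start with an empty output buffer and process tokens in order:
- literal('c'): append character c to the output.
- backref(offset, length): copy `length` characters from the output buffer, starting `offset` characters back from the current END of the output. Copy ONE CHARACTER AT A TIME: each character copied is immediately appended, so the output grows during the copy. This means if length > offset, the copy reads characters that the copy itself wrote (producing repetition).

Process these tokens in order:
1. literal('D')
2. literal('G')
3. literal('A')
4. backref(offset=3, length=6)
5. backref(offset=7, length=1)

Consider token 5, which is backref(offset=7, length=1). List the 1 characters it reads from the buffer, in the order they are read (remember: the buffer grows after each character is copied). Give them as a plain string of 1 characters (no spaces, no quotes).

Answer: A

Derivation:
Token 1: literal('D'). Output: "D"
Token 2: literal('G'). Output: "DG"
Token 3: literal('A'). Output: "DGA"
Token 4: backref(off=3, len=6) (overlapping!). Copied 'DGADGA' from pos 0. Output: "DGADGADGA"
Token 5: backref(off=7, len=1). Buffer before: "DGADGADGA" (len 9)
  byte 1: read out[2]='A', append. Buffer now: "DGADGADGAA"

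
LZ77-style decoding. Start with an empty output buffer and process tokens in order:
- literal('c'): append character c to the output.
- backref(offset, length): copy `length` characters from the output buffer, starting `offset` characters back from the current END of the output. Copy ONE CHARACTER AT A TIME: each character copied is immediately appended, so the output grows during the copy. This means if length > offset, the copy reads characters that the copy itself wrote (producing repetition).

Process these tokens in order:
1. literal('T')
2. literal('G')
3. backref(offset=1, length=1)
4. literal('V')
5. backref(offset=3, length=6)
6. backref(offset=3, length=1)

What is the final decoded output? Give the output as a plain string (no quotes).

Token 1: literal('T'). Output: "T"
Token 2: literal('G'). Output: "TG"
Token 3: backref(off=1, len=1). Copied 'G' from pos 1. Output: "TGG"
Token 4: literal('V'). Output: "TGGV"
Token 5: backref(off=3, len=6) (overlapping!). Copied 'GGVGGV' from pos 1. Output: "TGGVGGVGGV"
Token 6: backref(off=3, len=1). Copied 'G' from pos 7. Output: "TGGVGGVGGVG"

Answer: TGGVGGVGGVG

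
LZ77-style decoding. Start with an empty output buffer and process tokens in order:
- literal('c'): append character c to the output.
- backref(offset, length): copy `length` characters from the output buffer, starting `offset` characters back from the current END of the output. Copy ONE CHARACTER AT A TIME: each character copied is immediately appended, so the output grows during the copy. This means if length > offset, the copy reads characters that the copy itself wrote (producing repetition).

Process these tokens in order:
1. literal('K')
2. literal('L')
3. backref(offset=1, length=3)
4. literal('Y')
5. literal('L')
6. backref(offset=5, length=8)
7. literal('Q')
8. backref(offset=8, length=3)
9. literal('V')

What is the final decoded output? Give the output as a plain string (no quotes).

Answer: KLLLLYLLLLYLLLLQLLYV

Derivation:
Token 1: literal('K'). Output: "K"
Token 2: literal('L'). Output: "KL"
Token 3: backref(off=1, len=3) (overlapping!). Copied 'LLL' from pos 1. Output: "KLLLL"
Token 4: literal('Y'). Output: "KLLLLY"
Token 5: literal('L'). Output: "KLLLLYL"
Token 6: backref(off=5, len=8) (overlapping!). Copied 'LLLYLLLL' from pos 2. Output: "KLLLLYLLLLYLLLL"
Token 7: literal('Q'). Output: "KLLLLYLLLLYLLLLQ"
Token 8: backref(off=8, len=3). Copied 'LLY' from pos 8. Output: "KLLLLYLLLLYLLLLQLLY"
Token 9: literal('V'). Output: "KLLLLYLLLLYLLLLQLLYV"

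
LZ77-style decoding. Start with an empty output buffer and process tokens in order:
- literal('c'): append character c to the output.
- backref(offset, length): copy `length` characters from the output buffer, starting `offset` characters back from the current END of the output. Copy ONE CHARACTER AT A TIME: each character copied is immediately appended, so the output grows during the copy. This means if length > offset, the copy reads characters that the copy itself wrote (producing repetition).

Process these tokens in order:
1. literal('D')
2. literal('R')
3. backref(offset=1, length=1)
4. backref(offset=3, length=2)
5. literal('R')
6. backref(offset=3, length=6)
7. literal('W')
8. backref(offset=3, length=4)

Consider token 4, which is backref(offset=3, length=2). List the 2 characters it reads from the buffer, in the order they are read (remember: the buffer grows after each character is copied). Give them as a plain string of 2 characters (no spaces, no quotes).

Token 1: literal('D'). Output: "D"
Token 2: literal('R'). Output: "DR"
Token 3: backref(off=1, len=1). Copied 'R' from pos 1. Output: "DRR"
Token 4: backref(off=3, len=2). Buffer before: "DRR" (len 3)
  byte 1: read out[0]='D', append. Buffer now: "DRRD"
  byte 2: read out[1]='R', append. Buffer now: "DRRDR"

Answer: DR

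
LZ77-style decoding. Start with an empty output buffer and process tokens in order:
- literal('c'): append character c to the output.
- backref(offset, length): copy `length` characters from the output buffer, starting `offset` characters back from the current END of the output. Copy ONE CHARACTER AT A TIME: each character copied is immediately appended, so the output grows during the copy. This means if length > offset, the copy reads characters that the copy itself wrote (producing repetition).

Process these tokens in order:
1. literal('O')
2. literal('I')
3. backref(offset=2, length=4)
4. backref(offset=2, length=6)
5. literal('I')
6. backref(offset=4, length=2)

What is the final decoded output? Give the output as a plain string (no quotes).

Token 1: literal('O'). Output: "O"
Token 2: literal('I'). Output: "OI"
Token 3: backref(off=2, len=4) (overlapping!). Copied 'OIOI' from pos 0. Output: "OIOIOI"
Token 4: backref(off=2, len=6) (overlapping!). Copied 'OIOIOI' from pos 4. Output: "OIOIOIOIOIOI"
Token 5: literal('I'). Output: "OIOIOIOIOIOII"
Token 6: backref(off=4, len=2). Copied 'IO' from pos 9. Output: "OIOIOIOIOIOIIIO"

Answer: OIOIOIOIOIOIIIO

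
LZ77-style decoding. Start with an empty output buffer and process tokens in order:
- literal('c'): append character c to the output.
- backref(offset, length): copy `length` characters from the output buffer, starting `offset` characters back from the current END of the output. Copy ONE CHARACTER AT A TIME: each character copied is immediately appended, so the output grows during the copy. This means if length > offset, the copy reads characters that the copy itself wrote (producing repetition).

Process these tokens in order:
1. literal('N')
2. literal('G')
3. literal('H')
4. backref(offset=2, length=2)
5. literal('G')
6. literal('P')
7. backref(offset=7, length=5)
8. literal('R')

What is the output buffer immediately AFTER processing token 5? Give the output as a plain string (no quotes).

Token 1: literal('N'). Output: "N"
Token 2: literal('G'). Output: "NG"
Token 3: literal('H'). Output: "NGH"
Token 4: backref(off=2, len=2). Copied 'GH' from pos 1. Output: "NGHGH"
Token 5: literal('G'). Output: "NGHGHG"

Answer: NGHGHG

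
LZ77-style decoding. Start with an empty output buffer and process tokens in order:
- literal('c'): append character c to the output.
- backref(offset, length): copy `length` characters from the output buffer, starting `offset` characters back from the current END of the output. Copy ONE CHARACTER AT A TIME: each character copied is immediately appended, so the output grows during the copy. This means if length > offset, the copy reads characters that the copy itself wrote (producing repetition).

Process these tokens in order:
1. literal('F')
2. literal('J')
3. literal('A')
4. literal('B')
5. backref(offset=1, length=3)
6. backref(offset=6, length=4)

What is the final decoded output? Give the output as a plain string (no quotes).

Token 1: literal('F'). Output: "F"
Token 2: literal('J'). Output: "FJ"
Token 3: literal('A'). Output: "FJA"
Token 4: literal('B'). Output: "FJAB"
Token 5: backref(off=1, len=3) (overlapping!). Copied 'BBB' from pos 3. Output: "FJABBBB"
Token 6: backref(off=6, len=4). Copied 'JABB' from pos 1. Output: "FJABBBBJABB"

Answer: FJABBBBJABB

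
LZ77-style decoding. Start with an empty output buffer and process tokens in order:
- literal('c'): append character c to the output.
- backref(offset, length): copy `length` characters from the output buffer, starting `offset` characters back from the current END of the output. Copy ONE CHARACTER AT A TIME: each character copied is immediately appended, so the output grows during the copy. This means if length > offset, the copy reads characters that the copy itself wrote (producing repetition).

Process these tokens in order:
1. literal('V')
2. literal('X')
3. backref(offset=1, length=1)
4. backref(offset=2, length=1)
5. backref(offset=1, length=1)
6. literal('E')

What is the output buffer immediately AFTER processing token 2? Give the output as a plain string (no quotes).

Token 1: literal('V'). Output: "V"
Token 2: literal('X'). Output: "VX"

Answer: VX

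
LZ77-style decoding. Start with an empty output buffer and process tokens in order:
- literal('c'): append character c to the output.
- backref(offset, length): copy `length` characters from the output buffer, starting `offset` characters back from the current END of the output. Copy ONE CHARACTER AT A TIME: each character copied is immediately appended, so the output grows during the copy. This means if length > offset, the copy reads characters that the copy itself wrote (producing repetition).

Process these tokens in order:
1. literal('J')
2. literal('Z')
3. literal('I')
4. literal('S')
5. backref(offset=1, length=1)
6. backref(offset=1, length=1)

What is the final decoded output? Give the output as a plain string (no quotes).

Answer: JZISSS

Derivation:
Token 1: literal('J'). Output: "J"
Token 2: literal('Z'). Output: "JZ"
Token 3: literal('I'). Output: "JZI"
Token 4: literal('S'). Output: "JZIS"
Token 5: backref(off=1, len=1). Copied 'S' from pos 3. Output: "JZISS"
Token 6: backref(off=1, len=1). Copied 'S' from pos 4. Output: "JZISSS"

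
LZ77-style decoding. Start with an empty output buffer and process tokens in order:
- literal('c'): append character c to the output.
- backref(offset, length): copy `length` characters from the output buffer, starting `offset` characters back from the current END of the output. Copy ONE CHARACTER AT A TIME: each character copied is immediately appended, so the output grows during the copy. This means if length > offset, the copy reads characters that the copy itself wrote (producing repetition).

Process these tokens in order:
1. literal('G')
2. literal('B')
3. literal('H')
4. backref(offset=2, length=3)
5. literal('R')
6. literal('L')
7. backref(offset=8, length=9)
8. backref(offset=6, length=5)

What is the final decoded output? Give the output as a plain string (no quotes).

Token 1: literal('G'). Output: "G"
Token 2: literal('B'). Output: "GB"
Token 3: literal('H'). Output: "GBH"
Token 4: backref(off=2, len=3) (overlapping!). Copied 'BHB' from pos 1. Output: "GBHBHB"
Token 5: literal('R'). Output: "GBHBHBR"
Token 6: literal('L'). Output: "GBHBHBRL"
Token 7: backref(off=8, len=9) (overlapping!). Copied 'GBHBHBRLG' from pos 0. Output: "GBHBHBRLGBHBHBRLG"
Token 8: backref(off=6, len=5). Copied 'BHBRL' from pos 11. Output: "GBHBHBRLGBHBHBRLGBHBRL"

Answer: GBHBHBRLGBHBHBRLGBHBRL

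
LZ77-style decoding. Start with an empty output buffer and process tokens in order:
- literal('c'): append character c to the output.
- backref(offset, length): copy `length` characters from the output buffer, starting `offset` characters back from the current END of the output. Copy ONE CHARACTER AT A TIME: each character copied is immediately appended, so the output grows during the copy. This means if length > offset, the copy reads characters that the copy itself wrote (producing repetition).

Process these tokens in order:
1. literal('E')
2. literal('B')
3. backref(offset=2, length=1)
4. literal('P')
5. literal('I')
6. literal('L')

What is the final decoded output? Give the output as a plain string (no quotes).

Answer: EBEPIL

Derivation:
Token 1: literal('E'). Output: "E"
Token 2: literal('B'). Output: "EB"
Token 3: backref(off=2, len=1). Copied 'E' from pos 0. Output: "EBE"
Token 4: literal('P'). Output: "EBEP"
Token 5: literal('I'). Output: "EBEPI"
Token 6: literal('L'). Output: "EBEPIL"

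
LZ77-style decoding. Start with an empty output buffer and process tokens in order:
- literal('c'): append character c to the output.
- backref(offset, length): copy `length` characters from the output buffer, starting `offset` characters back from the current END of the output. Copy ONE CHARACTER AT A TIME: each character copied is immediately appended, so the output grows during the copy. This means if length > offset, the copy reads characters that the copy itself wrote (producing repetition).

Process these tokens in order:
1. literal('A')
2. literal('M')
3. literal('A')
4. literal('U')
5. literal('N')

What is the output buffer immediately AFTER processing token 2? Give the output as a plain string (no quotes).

Answer: AM

Derivation:
Token 1: literal('A'). Output: "A"
Token 2: literal('M'). Output: "AM"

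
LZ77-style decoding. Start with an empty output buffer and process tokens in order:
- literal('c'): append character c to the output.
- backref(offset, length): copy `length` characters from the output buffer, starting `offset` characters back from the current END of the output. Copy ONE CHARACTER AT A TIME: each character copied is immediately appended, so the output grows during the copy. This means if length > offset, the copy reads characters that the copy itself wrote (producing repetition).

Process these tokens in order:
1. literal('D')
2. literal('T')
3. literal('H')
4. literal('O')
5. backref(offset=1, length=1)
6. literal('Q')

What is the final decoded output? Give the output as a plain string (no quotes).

Answer: DTHOOQ

Derivation:
Token 1: literal('D'). Output: "D"
Token 2: literal('T'). Output: "DT"
Token 3: literal('H'). Output: "DTH"
Token 4: literal('O'). Output: "DTHO"
Token 5: backref(off=1, len=1). Copied 'O' from pos 3. Output: "DTHOO"
Token 6: literal('Q'). Output: "DTHOOQ"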